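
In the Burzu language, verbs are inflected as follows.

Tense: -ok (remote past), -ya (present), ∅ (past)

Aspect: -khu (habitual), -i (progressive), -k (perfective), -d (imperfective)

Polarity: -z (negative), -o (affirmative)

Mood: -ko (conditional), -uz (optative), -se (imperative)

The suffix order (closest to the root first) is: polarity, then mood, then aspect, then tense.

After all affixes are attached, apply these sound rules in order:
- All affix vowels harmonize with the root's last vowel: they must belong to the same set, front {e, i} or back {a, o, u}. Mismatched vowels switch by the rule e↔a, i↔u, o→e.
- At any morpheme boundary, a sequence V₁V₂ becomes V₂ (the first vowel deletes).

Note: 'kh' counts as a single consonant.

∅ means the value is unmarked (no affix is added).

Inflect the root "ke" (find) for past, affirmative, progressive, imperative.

kesi

Attach polarity affirmative -o → keo.
Attach mood imperative -se → keose.
Attach aspect progressive -i → keosei.
tense = past: zero marking, form stays keosei.
Apply vowel harmony: keosei → keesei.
Apply vowel deletion: keesei → kesi.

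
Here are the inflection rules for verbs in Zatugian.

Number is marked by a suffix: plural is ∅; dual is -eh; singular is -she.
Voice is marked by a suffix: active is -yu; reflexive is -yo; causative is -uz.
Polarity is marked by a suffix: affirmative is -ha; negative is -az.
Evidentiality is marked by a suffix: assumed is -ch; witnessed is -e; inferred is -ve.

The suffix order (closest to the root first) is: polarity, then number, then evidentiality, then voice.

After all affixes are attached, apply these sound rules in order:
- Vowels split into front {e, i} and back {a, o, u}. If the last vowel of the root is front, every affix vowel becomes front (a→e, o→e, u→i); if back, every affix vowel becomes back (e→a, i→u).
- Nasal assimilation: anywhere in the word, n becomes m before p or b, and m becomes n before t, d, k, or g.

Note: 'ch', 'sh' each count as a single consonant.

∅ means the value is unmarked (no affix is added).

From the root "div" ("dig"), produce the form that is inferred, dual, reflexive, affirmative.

Attach polarity affirmative -ha → divha.
Attach number dual -eh → divhaeh.
Attach evidentiality inferred -ve → divhaehve.
Attach voice reflexive -yo → divhaehveyo.
Apply vowel harmony: divhaehveyo → divheehveye.
Nasal assimilation: no change.

divheehveye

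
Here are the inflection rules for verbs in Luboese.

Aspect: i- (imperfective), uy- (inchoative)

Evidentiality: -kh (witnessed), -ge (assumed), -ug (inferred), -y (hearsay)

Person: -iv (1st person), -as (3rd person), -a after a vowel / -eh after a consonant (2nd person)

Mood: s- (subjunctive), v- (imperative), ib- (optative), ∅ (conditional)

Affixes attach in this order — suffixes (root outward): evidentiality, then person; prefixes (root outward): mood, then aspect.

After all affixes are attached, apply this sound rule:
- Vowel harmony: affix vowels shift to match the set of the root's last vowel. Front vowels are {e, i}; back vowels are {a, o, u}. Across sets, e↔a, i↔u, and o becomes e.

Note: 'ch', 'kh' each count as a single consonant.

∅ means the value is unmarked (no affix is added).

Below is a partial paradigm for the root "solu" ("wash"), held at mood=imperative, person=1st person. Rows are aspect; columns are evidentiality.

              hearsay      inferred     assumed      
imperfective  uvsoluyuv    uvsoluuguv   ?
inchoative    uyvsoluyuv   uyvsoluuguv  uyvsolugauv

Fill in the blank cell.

uvsolugauv

Attach mood imperative v- → vsolu.
Attach evidentiality assumed -ge → vsoluge.
Attach person 1st person -iv → vsolugeiv.
Attach aspect imperfective i- → ivsolugeiv.
Apply vowel harmony: ivsolugeiv → uvsolugauv.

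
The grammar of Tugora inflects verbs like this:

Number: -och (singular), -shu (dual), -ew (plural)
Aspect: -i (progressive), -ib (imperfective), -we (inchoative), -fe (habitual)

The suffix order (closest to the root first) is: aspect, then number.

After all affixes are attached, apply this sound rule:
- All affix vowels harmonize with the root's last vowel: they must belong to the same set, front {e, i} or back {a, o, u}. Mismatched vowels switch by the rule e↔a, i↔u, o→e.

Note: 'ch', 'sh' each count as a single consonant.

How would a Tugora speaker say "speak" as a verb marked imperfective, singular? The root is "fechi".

fechiibech

Attach aspect imperfective -ib → fechiib.
Attach number singular -och → fechiiboch.
Apply vowel harmony: fechiiboch → fechiibech.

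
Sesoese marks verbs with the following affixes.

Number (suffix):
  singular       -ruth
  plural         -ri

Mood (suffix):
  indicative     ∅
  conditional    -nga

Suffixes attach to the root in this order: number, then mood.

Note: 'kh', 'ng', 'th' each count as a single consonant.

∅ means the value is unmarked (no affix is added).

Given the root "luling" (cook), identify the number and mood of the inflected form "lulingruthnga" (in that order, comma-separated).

singular, conditional

Segment: luling-ruth-nga.
number: -ruth → singular.
mood: -nga → conditional.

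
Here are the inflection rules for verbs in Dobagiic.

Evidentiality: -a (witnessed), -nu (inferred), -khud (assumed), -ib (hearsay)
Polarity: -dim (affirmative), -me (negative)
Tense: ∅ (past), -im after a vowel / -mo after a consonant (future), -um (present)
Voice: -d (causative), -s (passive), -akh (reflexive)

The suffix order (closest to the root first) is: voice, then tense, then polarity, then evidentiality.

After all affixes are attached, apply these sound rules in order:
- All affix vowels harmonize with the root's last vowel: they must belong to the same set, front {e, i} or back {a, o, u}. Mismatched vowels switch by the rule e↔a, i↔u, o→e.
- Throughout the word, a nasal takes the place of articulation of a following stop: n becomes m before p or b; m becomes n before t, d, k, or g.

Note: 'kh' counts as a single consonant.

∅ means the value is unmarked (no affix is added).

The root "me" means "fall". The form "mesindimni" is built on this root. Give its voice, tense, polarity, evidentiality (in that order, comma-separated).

passive, present, affirmative, inferred

Segment: me-s-um-dim-nu.
voice: -s → passive.
tense: -um → present.
polarity: -dim → affirmative.
evidentiality: -nu → inferred.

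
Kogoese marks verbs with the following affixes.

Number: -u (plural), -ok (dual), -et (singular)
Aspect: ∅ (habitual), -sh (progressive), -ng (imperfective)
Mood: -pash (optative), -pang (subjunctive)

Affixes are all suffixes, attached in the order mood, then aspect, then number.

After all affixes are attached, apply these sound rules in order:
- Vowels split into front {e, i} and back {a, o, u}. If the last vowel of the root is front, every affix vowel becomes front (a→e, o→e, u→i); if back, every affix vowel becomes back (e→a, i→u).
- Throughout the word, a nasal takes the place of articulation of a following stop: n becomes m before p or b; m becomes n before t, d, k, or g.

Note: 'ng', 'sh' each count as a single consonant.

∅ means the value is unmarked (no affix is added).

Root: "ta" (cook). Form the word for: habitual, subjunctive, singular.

Attach mood subjunctive -pang → tapang.
aspect = habitual: zero marking, form stays tapang.
Attach number singular -et → tapanget.
Apply vowel harmony: tapanget → tapangat.
Nasal assimilation: no change.

tapangat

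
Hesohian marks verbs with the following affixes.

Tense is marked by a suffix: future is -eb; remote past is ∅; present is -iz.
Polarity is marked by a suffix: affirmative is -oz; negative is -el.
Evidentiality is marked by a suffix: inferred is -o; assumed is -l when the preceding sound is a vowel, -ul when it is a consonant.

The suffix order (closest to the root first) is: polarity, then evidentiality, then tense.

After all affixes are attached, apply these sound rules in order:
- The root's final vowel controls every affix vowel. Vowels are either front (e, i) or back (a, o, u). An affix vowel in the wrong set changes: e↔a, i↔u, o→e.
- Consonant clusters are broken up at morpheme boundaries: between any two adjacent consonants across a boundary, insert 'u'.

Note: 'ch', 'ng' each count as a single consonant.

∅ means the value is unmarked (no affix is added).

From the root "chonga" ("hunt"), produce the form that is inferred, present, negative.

Attach polarity negative -el → chongael.
Attach evidentiality inferred -o → chongaelo.
Attach tense present -iz → chongaeloiz.
Apply vowel harmony: chongaeloiz → chongaalouz.
Epenthesis: no change.

chongaalouz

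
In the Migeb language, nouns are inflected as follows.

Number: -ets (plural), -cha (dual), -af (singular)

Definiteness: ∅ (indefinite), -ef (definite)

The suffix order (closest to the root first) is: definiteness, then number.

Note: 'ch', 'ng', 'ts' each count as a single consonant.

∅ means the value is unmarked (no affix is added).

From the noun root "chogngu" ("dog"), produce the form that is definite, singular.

chognguefaf

Attach definiteness definite -ef → chognguef.
Attach number singular -af → chognguefaf.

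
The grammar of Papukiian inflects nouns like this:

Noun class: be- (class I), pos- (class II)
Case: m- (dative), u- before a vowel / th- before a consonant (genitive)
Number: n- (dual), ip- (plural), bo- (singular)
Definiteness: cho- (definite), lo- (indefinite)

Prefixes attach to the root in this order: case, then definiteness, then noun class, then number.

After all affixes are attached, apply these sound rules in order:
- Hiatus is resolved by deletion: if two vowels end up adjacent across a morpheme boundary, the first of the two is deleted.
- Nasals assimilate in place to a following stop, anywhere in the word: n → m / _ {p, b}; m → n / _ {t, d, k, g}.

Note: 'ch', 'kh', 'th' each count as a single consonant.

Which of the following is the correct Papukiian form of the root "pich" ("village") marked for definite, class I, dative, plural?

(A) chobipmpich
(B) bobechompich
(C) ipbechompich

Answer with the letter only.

C

Attach case dative m- → mpich.
Attach definiteness definite cho- → chompich.
Attach noun class class I be- → bechompich.
Attach number plural ip- → ipbechompich.
Vowel deletion: no change.
Nasal assimilation: no change.
So the correct form is ipbechompich, option (C).
(B) bobechompich is wrong: it uses singular instead of plural for number.
(A) chobipmpich is wrong: it has the affixes in the wrong order.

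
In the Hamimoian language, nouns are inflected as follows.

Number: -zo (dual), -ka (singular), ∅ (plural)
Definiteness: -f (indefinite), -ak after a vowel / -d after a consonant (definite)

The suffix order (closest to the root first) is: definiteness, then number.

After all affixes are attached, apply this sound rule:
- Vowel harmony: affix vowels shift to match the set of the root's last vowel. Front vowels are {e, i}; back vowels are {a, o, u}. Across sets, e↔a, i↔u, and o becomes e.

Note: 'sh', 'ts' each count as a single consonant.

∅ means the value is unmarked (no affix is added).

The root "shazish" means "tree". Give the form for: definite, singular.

shazishdke

Attach definiteness definite -d (after consonant 'sh') → shazishd.
Attach number singular -ka → shazishdka.
Apply vowel harmony: shazishdka → shazishdke.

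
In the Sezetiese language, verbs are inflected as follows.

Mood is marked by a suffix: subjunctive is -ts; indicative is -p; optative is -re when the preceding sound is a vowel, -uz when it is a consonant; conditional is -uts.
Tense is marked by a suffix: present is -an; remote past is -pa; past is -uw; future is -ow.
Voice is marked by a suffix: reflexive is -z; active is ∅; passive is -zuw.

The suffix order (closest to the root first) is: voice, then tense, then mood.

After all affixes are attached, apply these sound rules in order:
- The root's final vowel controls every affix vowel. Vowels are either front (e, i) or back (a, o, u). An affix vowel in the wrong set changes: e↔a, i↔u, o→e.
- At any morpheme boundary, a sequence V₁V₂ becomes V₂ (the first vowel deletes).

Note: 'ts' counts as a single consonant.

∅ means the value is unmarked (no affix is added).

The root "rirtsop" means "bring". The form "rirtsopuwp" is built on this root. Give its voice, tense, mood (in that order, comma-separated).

active, past, indicative

Segment: rirtsop-uw-p.
voice: ∅ → active.
tense: -uw → past.
mood: -p → indicative.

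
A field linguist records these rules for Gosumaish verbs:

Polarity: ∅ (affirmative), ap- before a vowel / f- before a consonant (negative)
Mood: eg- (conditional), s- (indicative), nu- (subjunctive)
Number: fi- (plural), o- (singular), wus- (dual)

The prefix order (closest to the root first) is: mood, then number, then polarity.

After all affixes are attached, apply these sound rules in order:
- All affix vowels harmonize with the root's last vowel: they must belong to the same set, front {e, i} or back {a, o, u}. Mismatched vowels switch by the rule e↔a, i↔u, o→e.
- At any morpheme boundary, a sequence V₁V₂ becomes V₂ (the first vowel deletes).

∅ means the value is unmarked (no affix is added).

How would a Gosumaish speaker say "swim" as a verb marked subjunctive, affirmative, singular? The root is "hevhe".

Attach mood subjunctive nu- → nuhevhe.
Attach number singular o- → onuhevhe.
polarity = affirmative: zero marking, form stays onuhevhe.
Apply vowel harmony: onuhevhe → enihevhe.
Vowel deletion: no change.

enihevhe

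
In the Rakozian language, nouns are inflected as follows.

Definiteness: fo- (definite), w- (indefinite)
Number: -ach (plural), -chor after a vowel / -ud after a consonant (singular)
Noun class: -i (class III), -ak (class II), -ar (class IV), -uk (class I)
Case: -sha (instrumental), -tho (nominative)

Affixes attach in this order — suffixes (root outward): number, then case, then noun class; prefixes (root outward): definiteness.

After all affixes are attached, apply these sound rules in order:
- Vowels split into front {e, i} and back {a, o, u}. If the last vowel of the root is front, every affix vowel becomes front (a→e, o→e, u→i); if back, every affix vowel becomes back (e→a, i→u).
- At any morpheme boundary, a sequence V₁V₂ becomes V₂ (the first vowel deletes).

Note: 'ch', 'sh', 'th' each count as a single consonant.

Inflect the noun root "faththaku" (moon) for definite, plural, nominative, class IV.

Attach number plural -ach → faththakuach.
Attach case nominative -tho → faththakuachtho.
Attach definiteness definite fo- → fofaththakuachtho.
Attach noun class class IV -ar → fofaththakuachthoar.
Vowel harmony: no change.
Apply vowel deletion: fofaththakuachthoar → fofaththakachthar.

fofaththakachthar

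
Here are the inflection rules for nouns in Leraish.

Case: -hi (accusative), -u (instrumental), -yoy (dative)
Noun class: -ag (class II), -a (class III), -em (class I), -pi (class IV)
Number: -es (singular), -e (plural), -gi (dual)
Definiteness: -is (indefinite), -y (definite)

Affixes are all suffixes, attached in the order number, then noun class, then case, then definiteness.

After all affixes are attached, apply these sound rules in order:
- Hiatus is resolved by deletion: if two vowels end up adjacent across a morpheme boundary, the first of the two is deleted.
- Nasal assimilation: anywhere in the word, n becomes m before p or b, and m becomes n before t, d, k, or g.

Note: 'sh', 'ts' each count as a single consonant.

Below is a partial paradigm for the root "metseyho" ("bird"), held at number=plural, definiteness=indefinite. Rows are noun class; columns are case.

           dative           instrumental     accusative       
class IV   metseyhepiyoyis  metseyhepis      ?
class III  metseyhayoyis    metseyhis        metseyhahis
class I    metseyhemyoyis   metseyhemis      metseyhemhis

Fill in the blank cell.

Attach number plural -e → metseyhoe.
Attach noun class class IV -pi → metseyhoepi.
Attach case accusative -hi → metseyhoepihi.
Attach definiteness indefinite -is → metseyhoepihiis.
Apply vowel deletion: metseyhoepihiis → metseyhepihis.
Nasal assimilation: no change.

metseyhepihis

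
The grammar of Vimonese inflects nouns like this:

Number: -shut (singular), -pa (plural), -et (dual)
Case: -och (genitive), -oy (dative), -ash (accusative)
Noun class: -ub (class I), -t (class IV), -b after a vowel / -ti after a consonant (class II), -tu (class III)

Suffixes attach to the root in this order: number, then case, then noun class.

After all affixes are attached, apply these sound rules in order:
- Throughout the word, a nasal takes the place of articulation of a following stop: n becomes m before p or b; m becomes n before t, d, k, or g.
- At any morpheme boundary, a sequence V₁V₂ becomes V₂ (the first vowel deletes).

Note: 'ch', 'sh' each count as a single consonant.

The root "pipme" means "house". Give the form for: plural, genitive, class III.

Attach number plural -pa → pipmepa.
Attach case genitive -och → pipmepaoch.
Attach noun class class III -tu → pipmepaochtu.
Nasal assimilation: no change.
Apply vowel deletion: pipmepaochtu → pipmepochtu.

pipmepochtu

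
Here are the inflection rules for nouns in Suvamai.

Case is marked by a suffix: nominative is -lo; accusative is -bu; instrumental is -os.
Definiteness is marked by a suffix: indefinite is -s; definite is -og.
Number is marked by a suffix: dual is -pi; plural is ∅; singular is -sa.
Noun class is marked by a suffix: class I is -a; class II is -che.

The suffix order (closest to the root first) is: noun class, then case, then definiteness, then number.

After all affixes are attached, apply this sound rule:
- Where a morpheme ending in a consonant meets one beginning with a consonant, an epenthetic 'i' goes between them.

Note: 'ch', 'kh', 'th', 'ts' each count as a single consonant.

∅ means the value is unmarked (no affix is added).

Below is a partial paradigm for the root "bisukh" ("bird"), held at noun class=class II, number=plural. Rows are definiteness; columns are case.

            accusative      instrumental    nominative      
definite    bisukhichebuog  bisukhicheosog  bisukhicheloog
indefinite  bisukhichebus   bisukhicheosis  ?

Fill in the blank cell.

Attach noun class class II -che → bisukhche.
Attach case nominative -lo → bisukhchelo.
Attach definiteness indefinite -s → bisukhchelos.
number = plural: zero marking, form stays bisukhchelos.
Apply epenthesis: bisukhchelos → bisukhichelos.

bisukhichelos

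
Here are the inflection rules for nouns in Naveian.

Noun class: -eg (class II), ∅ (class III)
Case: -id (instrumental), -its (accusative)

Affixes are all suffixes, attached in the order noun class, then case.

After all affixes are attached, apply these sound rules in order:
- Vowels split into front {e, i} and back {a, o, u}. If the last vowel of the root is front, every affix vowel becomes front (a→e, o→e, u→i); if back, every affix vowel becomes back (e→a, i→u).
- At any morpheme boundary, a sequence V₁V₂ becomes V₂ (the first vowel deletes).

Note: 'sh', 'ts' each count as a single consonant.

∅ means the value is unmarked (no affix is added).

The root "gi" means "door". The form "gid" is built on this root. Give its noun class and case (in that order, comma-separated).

class III, instrumental

Segment: gi-id.
noun class: ∅ → class III.
case: -id → instrumental.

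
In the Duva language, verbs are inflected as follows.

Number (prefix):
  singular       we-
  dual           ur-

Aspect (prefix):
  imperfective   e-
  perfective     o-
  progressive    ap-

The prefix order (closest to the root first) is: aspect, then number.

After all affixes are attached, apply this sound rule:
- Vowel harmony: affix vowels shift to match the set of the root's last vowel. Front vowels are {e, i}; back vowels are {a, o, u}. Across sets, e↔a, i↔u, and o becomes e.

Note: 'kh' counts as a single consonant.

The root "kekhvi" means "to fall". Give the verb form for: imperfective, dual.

irekekhvi

Attach aspect imperfective e- → ekekhvi.
Attach number dual ur- → urekekhvi.
Apply vowel harmony: urekekhvi → irekekhvi.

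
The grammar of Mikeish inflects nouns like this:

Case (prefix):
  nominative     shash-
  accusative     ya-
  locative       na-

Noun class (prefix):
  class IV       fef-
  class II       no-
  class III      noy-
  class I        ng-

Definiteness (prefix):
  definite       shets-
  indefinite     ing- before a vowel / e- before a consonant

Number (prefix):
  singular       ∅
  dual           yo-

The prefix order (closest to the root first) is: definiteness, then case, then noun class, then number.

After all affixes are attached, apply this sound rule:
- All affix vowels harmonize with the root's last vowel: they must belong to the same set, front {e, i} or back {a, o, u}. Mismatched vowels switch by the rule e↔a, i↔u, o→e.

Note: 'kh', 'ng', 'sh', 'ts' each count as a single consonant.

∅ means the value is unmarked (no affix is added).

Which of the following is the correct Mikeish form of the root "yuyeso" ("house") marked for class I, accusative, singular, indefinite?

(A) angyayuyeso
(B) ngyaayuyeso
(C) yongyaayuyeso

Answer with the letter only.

Attach definiteness indefinite e- (before consonant 'y') → eyuyeso.
Attach case accusative ya- → yaeyuyeso.
Attach noun class class I ng- → ngyaeyuyeso.
number = singular: zero marking, form stays ngyaeyuyeso.
Apply vowel harmony: ngyaeyuyeso → ngyaayuyeso.
So the correct form is ngyaayuyeso, option (B).
(A) angyayuyeso is wrong: it has the affixes in the wrong order.
(C) yongyaayuyeso is wrong: it uses dual instead of singular for number.

B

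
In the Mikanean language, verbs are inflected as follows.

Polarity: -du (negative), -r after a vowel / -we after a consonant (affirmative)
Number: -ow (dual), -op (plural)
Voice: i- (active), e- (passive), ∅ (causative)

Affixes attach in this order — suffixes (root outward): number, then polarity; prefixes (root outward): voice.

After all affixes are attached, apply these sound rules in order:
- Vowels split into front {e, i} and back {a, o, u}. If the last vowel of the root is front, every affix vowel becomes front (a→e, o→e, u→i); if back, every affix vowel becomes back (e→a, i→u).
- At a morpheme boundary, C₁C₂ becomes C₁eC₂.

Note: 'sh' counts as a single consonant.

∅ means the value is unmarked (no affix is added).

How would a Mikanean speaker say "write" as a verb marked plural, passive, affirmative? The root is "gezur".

agezuropewa

Attach voice passive e- → egezur.
Attach number plural -op → egezurop.
Attach polarity affirmative -we (after consonant 'p') → egezuropwe.
Apply vowel harmony: egezuropwe → agezuropwa.
Apply epenthesis: agezuropwa → agezuropewa.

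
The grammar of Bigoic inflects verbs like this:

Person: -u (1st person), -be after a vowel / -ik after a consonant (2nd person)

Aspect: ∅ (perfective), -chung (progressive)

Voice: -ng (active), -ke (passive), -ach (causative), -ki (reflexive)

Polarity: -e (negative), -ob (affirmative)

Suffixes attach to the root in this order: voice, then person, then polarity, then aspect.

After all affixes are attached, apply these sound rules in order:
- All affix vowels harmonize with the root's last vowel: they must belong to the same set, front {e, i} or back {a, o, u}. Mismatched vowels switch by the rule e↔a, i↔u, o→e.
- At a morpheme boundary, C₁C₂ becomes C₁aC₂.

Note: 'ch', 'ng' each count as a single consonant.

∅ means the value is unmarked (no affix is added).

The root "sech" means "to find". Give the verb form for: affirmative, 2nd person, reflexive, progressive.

Attach voice reflexive -ki → sechki.
Attach person 2nd person -be (after vowel 'i') → sechkibe.
Attach polarity affirmative -ob → sechkibeob.
Attach aspect progressive -chung → sechkibeobchung.
Apply vowel harmony: sechkibeobchung → sechkibeebching.
Apply epenthesis: sechkibeebching → sechakibeebaching.

sechakibeebaching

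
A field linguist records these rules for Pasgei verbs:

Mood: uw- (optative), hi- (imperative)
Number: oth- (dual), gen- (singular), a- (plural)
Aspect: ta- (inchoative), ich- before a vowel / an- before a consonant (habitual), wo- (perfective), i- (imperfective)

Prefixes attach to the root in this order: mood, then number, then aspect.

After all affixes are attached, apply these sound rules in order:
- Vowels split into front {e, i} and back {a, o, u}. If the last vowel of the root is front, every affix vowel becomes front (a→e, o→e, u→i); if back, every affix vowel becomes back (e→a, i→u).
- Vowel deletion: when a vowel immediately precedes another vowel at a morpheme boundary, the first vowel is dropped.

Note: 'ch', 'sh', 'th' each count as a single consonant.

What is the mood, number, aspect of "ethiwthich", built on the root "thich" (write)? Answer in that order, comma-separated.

optative, dual, imperfective

Segment: i-oth-uw-thich.
mood: uw- → optative.
number: oth- → dual.
aspect: i- → imperfective.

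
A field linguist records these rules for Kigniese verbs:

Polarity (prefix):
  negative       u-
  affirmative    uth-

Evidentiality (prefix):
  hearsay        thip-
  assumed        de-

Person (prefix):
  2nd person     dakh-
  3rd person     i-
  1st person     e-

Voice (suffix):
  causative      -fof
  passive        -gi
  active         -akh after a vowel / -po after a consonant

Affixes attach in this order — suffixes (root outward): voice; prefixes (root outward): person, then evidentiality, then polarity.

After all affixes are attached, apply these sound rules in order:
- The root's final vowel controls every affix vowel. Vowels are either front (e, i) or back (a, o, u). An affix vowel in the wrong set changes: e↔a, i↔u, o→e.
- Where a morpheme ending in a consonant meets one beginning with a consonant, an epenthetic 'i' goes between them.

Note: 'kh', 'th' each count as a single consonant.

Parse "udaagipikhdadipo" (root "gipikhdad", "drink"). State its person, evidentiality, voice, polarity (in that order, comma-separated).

Segment: u-de-e-gipikhdad-po.
person: e- → 1st person.
evidentiality: de- → assumed.
voice: -akh/po → active.
polarity: u- → negative.

1st person, assumed, active, negative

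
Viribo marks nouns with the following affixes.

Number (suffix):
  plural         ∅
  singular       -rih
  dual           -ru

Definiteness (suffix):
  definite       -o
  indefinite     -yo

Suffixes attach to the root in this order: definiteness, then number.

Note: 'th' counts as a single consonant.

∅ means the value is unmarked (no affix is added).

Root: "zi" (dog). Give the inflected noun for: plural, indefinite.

ziyo

Attach definiteness indefinite -yo → ziyo.
number = plural: zero marking, form stays ziyo.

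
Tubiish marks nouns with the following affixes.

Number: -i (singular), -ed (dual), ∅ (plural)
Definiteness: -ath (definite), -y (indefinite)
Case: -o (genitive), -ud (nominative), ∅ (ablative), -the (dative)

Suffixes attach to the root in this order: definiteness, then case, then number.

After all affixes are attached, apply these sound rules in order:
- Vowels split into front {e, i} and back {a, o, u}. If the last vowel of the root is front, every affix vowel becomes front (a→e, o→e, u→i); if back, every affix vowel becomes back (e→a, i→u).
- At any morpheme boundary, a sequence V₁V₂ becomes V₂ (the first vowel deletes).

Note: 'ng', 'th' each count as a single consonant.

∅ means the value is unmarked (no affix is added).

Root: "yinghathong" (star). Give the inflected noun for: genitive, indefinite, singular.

yinghathongyu

Attach definiteness indefinite -y → yinghathongy.
Attach case genitive -o → yinghathongyo.
Attach number singular -i → yinghathongyoi.
Apply vowel harmony: yinghathongyoi → yinghathongyou.
Apply vowel deletion: yinghathongyou → yinghathongyu.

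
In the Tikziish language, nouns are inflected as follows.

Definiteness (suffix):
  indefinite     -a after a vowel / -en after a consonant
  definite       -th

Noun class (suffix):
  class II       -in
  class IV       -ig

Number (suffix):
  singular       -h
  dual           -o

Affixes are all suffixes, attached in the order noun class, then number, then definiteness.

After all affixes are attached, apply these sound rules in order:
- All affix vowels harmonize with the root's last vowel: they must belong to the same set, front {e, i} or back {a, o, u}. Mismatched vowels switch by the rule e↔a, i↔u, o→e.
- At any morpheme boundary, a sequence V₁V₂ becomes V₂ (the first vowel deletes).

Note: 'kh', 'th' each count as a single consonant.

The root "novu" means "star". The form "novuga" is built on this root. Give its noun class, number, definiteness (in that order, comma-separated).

class IV, dual, indefinite

Segment: novu-ig-o-a.
noun class: -ig → class IV.
number: -o → dual.
definiteness: -a/en → indefinite.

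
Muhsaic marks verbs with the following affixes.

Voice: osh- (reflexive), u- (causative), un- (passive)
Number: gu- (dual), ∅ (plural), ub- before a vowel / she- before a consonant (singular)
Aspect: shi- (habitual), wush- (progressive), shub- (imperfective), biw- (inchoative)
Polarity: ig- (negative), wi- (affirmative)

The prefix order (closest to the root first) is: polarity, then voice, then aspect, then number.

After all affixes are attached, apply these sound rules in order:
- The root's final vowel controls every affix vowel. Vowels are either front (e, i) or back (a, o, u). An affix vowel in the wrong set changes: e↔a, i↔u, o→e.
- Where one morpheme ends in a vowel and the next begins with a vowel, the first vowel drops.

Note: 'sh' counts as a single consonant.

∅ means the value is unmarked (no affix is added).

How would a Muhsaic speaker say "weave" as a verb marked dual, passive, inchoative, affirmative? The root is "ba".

gubuwunwuba

Attach polarity affirmative wi- → wiba.
Attach voice passive un- → unwiba.
Attach aspect inchoative biw- → biwunwiba.
Attach number dual gu- → gubiwunwiba.
Apply vowel harmony: gubiwunwiba → gubuwunwuba.
Vowel deletion: no change.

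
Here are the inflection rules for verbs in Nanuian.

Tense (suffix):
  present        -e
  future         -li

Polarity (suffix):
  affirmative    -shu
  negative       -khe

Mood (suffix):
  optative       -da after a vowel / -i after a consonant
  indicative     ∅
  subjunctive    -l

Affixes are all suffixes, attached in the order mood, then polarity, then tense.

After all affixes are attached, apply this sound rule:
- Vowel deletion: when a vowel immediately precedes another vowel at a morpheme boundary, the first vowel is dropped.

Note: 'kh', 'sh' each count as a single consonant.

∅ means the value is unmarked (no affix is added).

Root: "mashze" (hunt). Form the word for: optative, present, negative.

mashzedakhe

Attach mood optative -da (after vowel 'e') → mashzeda.
Attach polarity negative -khe → mashzedakhe.
Attach tense present -e → mashzedakhee.
Apply vowel deletion: mashzedakhee → mashzedakhe.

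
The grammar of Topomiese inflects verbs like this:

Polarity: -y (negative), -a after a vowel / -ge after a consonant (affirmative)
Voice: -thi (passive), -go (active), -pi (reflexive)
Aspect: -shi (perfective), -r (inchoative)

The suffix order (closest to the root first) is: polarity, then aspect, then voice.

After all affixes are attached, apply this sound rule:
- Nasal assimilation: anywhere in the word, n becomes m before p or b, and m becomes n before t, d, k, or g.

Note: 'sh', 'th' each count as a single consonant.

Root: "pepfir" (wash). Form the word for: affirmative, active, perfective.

pepfirgeshigo

Attach polarity affirmative -ge (after consonant 'r') → pepfirge.
Attach aspect perfective -shi → pepfirgeshi.
Attach voice active -go → pepfirgeshigo.
Nasal assimilation: no change.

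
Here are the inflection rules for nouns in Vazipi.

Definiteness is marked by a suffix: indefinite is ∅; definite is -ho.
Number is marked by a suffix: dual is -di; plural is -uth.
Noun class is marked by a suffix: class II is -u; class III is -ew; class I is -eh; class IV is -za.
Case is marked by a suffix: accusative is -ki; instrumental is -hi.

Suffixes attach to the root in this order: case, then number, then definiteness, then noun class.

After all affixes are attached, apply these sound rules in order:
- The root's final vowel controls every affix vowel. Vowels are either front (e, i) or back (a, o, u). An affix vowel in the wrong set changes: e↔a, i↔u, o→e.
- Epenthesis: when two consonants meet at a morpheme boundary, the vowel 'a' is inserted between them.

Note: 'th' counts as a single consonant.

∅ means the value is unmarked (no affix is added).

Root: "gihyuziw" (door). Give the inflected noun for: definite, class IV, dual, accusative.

Attach case accusative -ki → gihyuziwki.
Attach number dual -di → gihyuziwkidi.
Attach definiteness definite -ho → gihyuziwkidiho.
Attach noun class class IV -za → gihyuziwkidihoza.
Apply vowel harmony: gihyuziwkidihoza → gihyuziwkidiheze.
Apply epenthesis: gihyuziwkidiheze → gihyuziwakidiheze.

gihyuziwakidiheze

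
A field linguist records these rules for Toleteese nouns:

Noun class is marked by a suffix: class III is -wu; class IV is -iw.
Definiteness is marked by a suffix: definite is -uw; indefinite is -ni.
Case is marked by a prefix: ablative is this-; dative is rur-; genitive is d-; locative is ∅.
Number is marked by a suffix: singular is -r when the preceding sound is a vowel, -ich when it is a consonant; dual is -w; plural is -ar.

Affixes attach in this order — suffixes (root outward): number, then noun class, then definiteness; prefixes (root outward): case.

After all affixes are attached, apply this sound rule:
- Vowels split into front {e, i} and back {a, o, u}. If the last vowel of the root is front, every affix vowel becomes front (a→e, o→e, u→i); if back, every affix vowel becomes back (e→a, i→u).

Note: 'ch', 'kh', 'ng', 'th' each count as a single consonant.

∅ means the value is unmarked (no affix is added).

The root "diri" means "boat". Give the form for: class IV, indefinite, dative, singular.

Attach number singular -r (after vowel 'i') → dirir.
Attach case dative rur- → rurdirir.
Attach noun class class IV -iw → rurdiririw.
Attach definiteness indefinite -ni → rurdiririwni.
Apply vowel harmony: rurdiririwni → rirdiririwni.

rirdiririwni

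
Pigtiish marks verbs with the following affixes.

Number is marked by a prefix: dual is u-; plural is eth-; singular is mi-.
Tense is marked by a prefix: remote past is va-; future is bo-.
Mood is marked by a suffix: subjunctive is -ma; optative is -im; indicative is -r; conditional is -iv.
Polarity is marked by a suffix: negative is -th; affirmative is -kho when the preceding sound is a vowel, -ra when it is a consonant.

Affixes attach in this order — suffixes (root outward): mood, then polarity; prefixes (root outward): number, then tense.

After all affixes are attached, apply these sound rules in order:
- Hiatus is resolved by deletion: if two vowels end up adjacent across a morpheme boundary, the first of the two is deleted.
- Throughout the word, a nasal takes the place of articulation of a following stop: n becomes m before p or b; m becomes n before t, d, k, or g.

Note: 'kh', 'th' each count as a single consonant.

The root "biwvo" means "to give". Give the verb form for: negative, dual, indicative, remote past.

Attach number dual u- → ubiwvo.
Attach tense remote past va- → vaubiwvo.
Attach mood indicative -r → vaubiwvor.
Attach polarity negative -th → vaubiwvorth.
Apply vowel deletion: vaubiwvorth → vubiwvorth.
Nasal assimilation: no change.

vubiwvorth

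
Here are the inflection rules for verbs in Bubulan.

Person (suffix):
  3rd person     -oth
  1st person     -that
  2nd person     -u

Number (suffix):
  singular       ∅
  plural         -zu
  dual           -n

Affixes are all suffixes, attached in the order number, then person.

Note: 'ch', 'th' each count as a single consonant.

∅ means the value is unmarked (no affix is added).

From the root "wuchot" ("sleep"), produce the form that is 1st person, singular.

number = singular: zero marking, form stays wuchot.
Attach person 1st person -that → wuchotthat.

wuchotthat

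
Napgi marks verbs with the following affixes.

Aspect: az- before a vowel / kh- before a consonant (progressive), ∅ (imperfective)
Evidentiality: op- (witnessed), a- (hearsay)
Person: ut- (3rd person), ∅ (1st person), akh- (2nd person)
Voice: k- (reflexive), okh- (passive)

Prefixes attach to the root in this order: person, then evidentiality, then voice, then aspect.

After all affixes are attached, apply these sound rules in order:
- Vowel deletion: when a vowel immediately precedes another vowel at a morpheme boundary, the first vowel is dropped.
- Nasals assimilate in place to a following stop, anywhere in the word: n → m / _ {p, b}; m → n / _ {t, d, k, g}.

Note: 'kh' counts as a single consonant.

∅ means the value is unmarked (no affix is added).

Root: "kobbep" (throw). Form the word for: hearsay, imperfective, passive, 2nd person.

okhakhkobbep

Attach person 2nd person akh- → akhkobbep.
Attach evidentiality hearsay a- → aakhkobbep.
Attach voice passive okh- → okhaakhkobbep.
aspect = imperfective: zero marking, form stays okhaakhkobbep.
Apply vowel deletion: okhaakhkobbep → okhakhkobbep.
Nasal assimilation: no change.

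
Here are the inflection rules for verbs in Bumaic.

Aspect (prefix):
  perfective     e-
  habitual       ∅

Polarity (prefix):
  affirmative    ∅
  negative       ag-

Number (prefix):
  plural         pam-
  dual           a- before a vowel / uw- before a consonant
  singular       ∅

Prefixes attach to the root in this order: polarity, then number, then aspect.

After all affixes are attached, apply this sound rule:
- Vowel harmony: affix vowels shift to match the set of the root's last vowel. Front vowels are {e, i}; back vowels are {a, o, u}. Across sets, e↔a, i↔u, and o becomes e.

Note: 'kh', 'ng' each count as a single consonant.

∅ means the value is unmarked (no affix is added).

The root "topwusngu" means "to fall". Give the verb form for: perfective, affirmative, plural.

polarity = affirmative: zero marking, form stays topwusngu.
Attach number plural pam- → pamtopwusngu.
Attach aspect perfective e- → epamtopwusngu.
Apply vowel harmony: epamtopwusngu → apamtopwusngu.

apamtopwusngu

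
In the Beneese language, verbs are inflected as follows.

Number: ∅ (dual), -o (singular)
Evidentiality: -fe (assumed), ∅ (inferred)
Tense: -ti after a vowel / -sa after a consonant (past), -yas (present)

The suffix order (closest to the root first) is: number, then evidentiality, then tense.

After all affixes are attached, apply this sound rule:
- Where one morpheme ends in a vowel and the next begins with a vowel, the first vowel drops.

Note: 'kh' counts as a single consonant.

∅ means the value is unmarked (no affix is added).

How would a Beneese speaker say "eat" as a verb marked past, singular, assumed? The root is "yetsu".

yetsofeti

Attach number singular -o → yetsuo.
Attach evidentiality assumed -fe → yetsuofe.
Attach tense past -ti (after vowel 'e') → yetsuofeti.
Apply vowel deletion: yetsuofeti → yetsofeti.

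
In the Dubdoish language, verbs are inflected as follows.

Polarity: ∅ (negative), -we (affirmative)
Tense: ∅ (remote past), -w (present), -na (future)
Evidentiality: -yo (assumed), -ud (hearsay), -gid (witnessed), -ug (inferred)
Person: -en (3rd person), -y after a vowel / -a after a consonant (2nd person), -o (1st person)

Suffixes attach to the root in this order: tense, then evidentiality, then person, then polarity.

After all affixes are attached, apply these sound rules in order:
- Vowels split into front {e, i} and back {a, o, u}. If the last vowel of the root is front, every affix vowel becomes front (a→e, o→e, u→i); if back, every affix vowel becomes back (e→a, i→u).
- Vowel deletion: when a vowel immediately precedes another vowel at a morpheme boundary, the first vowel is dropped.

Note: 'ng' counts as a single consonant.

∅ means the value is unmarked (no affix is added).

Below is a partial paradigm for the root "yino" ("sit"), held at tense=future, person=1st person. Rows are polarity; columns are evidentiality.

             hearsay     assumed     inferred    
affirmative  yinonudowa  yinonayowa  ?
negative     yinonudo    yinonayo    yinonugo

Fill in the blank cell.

Attach tense future -na → yinona.
Attach evidentiality inferred -ug → yinonaug.
Attach person 1st person -o → yinonaugo.
Attach polarity affirmative -we → yinonaugowe.
Apply vowel harmony: yinonaugowe → yinonaugowa.
Apply vowel deletion: yinonaugowa → yinonugowa.

yinonugowa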